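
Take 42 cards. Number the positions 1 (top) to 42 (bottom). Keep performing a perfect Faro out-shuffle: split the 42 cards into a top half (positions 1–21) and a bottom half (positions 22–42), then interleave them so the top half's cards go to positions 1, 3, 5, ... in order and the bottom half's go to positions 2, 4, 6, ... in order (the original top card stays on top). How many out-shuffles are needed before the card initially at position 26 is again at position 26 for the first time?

20

Follow position 26 under repeated out-shuffles:
26 → 10 → 19 → 37 → 32 → 22 → 2 → 3 → 5 → 9 → 17 → 33 → 24 → 6 → 11 → 21 → 41 → 40 → 38 → 34 → 26
It first returns after 20 out-shuffles.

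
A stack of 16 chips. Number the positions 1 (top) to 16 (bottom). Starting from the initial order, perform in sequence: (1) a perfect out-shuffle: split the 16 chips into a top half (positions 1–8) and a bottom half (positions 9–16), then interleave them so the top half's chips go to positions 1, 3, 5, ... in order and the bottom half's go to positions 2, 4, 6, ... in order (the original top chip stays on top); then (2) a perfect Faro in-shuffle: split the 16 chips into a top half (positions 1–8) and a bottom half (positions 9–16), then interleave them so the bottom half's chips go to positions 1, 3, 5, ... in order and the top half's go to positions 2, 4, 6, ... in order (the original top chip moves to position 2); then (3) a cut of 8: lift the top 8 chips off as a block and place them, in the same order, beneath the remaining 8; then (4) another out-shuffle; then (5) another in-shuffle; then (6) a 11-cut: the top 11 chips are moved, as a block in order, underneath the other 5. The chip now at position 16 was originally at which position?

Undo the operations in reverse order, starting from position 16:
  undo op 6 (cut 11): 16 ← 11
  undo op 5 (in-shuffle, from bottom half): 11 ← 14
  undo op 4 (out-shuffle, from bottom half): 14 ← 15
  undo op 3 (cut 8): 15 ← 7
  undo op 2 (in-shuffle, from bottom half): 7 ← 12
  undo op 1 (out-shuffle, from bottom half): 12 ← 14
So the chip at position 16 came from original position 14.

14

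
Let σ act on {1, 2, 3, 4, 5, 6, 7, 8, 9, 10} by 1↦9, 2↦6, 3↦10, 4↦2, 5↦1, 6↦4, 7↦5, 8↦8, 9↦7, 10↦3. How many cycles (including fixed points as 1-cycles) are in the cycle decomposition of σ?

4

Cycle decomposition: (1 9 7 5) (2 6 4) (3 10) (8).
4 cycles.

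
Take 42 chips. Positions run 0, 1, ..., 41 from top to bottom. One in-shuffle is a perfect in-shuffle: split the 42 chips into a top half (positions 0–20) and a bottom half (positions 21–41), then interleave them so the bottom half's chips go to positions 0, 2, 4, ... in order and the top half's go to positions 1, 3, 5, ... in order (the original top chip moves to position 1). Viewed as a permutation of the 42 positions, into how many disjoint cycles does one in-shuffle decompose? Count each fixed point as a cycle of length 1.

3

Trace each unvisited position around until it returns:
(0 1 3 7 15 31 ... len 14) (2 5 11 23 4 9 ... len 14) (6 13 27 12 25 8 ... len 14)
3 cycles in total.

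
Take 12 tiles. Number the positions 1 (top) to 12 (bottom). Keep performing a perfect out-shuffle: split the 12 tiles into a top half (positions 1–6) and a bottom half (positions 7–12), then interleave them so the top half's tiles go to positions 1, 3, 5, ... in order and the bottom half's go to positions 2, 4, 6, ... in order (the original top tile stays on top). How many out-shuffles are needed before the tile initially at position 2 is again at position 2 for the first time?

Follow position 2 under repeated out-shuffles:
2 → 3 → 5 → 9 → 6 → 11 → 10 → 8 → 4 → 7 → 2
It first returns after 10 out-shuffles.

10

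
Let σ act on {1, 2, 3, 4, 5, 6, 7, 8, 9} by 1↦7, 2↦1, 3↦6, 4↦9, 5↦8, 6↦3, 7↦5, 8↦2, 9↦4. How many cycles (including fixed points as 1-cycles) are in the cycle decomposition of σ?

Cycle decomposition: (1 7 5 8 2) (3 6) (4 9).
3 cycles.

3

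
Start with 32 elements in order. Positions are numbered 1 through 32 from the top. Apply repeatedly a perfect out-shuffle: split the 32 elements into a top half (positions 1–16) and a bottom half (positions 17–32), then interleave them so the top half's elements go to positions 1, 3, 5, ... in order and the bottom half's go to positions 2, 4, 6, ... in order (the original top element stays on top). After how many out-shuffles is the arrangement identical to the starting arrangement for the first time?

The out-shuffle permutes the 32 positions with cycle lengths [1, 1, 5, 5, 5, 5, 5, 5].
Every element is home exactly when every cycle has completed a whole number of laps, i.e. after lcm(1, 5) = 5 out-shuffles.

5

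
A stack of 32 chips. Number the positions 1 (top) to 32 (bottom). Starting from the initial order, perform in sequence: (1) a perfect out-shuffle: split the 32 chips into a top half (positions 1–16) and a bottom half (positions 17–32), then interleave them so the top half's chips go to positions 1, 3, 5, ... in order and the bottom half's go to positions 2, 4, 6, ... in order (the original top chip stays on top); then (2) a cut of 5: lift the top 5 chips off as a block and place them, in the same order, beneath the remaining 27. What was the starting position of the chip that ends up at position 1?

19

Undo the operations in reverse order, starting from position 1:
  undo op 2 (cut 5): 1 ← 6
  undo op 1 (out-shuffle, from bottom half): 6 ← 19
So the chip at position 1 came from original position 19.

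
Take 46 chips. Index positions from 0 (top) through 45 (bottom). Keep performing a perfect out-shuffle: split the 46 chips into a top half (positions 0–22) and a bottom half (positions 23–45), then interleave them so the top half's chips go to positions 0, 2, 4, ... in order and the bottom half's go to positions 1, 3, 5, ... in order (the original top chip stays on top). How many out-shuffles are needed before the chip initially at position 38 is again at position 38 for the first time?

Follow position 38 under repeated out-shuffles:
38 → 31 → 17 → 34 → 23 → 1 → 2 → 4 → 8 → 16 → 32 → 19 → 38
It first returns after 12 out-shuffles.

12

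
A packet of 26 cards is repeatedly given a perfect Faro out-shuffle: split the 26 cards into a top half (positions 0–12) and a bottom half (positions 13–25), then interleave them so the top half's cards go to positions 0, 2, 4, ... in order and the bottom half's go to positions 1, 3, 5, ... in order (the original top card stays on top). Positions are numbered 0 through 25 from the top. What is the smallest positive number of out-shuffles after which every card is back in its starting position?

The out-shuffle permutes the 26 positions with cycle lengths [1, 1, 4, 20].
Every card is home exactly when every cycle has completed a whole number of laps, i.e. after lcm(1, 4, 20) = 20 out-shuffles.

20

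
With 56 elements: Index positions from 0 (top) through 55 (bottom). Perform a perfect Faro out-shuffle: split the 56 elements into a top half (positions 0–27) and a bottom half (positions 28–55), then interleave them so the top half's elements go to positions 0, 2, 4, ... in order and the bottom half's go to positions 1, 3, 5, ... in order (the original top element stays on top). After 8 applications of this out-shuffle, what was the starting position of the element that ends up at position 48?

Work backwards from position 48, undoing one out-shuffle at a time:
48 ← 24 ← 12 ← 6 ← 3 ← 29 ← 42 ← 21 ← 38
So the element now at position 48 started at position 38.

38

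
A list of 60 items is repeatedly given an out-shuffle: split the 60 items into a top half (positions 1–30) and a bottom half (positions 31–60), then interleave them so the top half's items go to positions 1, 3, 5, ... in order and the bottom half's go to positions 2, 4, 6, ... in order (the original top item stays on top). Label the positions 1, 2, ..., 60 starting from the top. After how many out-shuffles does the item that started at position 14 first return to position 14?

Follow position 14 under repeated out-shuffles:
14 → 27 → 53 → 46 → 32 → 4 → 7 → 13 → ... → 14 (length 58)
It first returns after 58 out-shuffles.

58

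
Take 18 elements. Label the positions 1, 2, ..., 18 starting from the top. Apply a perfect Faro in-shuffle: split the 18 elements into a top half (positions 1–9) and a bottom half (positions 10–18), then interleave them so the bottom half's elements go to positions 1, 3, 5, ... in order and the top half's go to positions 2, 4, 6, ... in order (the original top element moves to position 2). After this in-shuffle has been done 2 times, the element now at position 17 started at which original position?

9

Work backwards from position 17, undoing one in-shuffle at a time:
17 ← 18 ← 9
So the element now at position 17 started at position 9.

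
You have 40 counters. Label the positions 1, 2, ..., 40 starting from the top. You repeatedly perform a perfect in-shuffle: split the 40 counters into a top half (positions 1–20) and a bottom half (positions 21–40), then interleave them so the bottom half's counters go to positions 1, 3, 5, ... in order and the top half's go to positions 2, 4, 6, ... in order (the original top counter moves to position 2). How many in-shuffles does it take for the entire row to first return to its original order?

The in-shuffle permutes the 40 positions with cycle lengths [20, 20].
Every counter is home exactly when every cycle has completed a whole number of laps, i.e. after lcm(20) = 20 in-shuffles.

20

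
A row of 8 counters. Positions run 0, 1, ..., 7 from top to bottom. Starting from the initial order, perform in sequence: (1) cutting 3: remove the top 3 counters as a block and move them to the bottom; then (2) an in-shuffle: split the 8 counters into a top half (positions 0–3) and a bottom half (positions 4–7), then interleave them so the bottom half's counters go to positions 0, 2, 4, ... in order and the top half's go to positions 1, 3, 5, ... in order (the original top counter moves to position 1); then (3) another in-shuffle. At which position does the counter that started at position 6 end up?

6

Track the counter from position 6 forward through each operation:
  after op 1 (cut 3): 6 → 3
  after op 2 (in-shuffle): 3 → 7
  after op 3 (in-shuffle): 7 → 6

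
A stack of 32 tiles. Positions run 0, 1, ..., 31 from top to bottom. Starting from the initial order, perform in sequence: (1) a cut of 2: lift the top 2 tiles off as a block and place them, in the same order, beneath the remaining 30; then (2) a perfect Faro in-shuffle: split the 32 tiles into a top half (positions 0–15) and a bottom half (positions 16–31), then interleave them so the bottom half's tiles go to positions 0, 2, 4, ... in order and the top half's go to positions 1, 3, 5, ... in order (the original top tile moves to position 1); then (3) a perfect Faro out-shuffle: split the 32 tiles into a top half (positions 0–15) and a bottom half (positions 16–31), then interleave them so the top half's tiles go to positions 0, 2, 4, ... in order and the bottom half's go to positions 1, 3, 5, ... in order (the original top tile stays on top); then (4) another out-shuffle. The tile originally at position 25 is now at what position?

Track the tile from position 25 forward through each operation:
  after op 1 (cut 2): 25 → 23
  after op 2 (in-shuffle): 23 → 14
  after op 3 (out-shuffle): 14 → 28
  after op 4 (out-shuffle): 28 → 25

25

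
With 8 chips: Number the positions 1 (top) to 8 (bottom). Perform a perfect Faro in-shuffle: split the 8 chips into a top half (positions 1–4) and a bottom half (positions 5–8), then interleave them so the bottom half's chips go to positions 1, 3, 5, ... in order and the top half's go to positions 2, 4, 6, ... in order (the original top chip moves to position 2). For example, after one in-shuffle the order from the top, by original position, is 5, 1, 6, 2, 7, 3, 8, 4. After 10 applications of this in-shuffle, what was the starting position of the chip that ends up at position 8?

Work backwards from position 8, undoing one in-shuffle at a time:
8 ← 4 ← 2 ← 1 ← 5 ← 7 ← 8 ← 4 ← 2 ← 1 ← 5
So the chip now at position 8 started at position 5.

5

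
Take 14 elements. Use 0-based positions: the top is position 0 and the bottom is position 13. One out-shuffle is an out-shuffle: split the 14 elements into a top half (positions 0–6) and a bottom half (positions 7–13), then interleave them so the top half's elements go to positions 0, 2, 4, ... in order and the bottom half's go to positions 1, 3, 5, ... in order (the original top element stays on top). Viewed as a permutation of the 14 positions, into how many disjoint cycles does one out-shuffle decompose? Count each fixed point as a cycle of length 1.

3

Trace each unvisited position around until it returns:
(0) (1 2 4 8 3 6 ... len 12) (13)
3 cycles in total.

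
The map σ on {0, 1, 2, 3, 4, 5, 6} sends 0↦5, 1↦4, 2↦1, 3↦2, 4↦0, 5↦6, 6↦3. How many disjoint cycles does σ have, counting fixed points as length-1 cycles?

Cycle decomposition: (0 5 6 3 2 1 4).
1 cycle.

1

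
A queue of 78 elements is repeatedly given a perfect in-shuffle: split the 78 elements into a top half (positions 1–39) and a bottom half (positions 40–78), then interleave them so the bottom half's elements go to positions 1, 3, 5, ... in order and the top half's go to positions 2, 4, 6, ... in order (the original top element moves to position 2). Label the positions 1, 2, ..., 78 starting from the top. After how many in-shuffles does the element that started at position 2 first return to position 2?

Follow position 2 under repeated in-shuffles:
2 → 4 → 8 → 16 → 32 → 64 → 49 → 19 → ... → 2 (length 39)
It first returns after 39 in-shuffles.

39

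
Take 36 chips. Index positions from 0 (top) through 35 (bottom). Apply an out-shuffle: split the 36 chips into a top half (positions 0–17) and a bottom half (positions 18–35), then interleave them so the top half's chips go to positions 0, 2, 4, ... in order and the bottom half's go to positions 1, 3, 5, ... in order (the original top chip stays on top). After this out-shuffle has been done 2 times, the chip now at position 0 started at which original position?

Work backwards from position 0, undoing one out-shuffle at a time:
0 ← 0 ← 0
So the chip now at position 0 started at position 0.

0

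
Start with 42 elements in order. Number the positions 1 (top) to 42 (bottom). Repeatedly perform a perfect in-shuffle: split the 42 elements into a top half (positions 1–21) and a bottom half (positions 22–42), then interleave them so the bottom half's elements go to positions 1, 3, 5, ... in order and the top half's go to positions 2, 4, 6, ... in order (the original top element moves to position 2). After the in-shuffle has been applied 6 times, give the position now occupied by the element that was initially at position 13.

15

Track the element's position through each in-shuffle:
13 → 26 → 9 → 18 → 36 → 29 → 15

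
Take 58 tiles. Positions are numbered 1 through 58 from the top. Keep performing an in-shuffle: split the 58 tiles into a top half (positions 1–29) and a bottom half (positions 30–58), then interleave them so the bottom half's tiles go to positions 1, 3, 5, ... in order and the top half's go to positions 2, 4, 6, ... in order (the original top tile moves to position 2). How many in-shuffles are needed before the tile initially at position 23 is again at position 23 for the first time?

Follow position 23 under repeated in-shuffles:
23 → 46 → 33 → 7 → 14 → 28 → 56 → 53 → ... → 23 (length 58)
It first returns after 58 in-shuffles.

58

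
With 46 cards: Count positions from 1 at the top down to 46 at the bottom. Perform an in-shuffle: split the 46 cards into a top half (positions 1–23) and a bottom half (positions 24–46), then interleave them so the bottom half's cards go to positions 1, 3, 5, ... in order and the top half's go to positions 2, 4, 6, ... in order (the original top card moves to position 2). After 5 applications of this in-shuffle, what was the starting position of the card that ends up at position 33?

26

Work backwards from position 33, undoing one in-shuffle at a time:
33 ← 40 ← 20 ← 10 ← 5 ← 26
So the card now at position 33 started at position 26.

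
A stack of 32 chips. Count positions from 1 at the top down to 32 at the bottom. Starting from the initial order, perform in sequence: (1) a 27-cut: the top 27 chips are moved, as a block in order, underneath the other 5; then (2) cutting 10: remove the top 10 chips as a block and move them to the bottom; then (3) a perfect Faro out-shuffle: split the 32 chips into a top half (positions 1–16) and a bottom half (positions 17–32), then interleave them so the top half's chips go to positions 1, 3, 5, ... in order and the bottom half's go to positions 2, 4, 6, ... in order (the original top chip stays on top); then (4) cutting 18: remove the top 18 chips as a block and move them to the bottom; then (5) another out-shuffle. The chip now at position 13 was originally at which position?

18

Undo the operations in reverse order, starting from position 13:
  undo op 5 (out-shuffle, from top half): 13 ← 7
  undo op 4 (cut 18): 7 ← 25
  undo op 3 (out-shuffle, from top half): 25 ← 13
  undo op 2 (cut 10): 13 ← 23
  undo op 1 (cut 27): 23 ← 18
So the chip at position 13 came from original position 18.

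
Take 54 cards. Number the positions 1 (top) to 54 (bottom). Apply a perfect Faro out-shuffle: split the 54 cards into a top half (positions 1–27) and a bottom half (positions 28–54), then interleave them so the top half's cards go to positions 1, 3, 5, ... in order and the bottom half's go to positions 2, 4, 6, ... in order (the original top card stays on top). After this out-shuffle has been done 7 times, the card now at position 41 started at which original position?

Work backwards from position 41, undoing one out-shuffle at a time:
41 ← 21 ← 11 ← 6 ← 30 ← 42 ← 48 ← 51
So the card now at position 41 started at position 51.

51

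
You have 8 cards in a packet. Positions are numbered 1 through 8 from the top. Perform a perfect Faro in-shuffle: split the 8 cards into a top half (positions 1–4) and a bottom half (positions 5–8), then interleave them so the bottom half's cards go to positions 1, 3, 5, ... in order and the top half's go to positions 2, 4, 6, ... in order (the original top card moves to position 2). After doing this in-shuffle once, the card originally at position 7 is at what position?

Track the card's position through each in-shuffle:
7 → 5

5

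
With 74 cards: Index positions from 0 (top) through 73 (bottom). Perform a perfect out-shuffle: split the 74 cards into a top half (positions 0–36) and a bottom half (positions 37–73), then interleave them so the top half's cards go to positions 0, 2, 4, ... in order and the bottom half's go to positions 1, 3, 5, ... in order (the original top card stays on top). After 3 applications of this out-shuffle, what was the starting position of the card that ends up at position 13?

Work backwards from position 13, undoing one out-shuffle at a time:
13 ← 43 ← 58 ← 29
So the card now at position 13 started at position 29.

29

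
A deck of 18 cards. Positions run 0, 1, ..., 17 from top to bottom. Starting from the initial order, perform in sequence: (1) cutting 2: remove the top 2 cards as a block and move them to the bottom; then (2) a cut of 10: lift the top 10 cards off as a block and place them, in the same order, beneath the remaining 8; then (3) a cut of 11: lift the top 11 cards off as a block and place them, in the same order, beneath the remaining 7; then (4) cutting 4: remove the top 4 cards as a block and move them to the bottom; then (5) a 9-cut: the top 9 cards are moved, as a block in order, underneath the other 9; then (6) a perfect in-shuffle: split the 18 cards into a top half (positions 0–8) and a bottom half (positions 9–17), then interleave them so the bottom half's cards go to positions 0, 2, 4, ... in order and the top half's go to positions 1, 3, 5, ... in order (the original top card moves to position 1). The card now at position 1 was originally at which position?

0

Undo the operations in reverse order, starting from position 1:
  undo op 6 (in-shuffle, from top half): 1 ← 0
  undo op 5 (cut 9): 0 ← 9
  undo op 4 (cut 4): 9 ← 13
  undo op 3 (cut 11): 13 ← 6
  undo op 2 (cut 10): 6 ← 16
  undo op 1 (cut 2): 16 ← 0
So the card at position 1 came from original position 0.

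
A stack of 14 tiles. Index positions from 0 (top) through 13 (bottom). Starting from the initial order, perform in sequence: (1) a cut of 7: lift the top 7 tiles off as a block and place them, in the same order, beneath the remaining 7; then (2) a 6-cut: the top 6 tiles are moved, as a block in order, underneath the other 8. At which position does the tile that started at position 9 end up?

10

Track the tile from position 9 forward through each operation:
  after op 1 (cut 7): 9 → 2
  after op 2 (cut 6): 2 → 10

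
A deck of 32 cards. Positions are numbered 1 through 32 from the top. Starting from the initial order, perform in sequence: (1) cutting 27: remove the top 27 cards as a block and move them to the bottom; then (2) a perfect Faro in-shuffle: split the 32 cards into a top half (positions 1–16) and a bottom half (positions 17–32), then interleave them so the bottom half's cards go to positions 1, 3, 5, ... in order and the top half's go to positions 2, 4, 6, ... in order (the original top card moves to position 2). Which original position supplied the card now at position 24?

Undo the operations in reverse order, starting from position 24:
  undo op 2 (in-shuffle, from top half): 24 ← 12
  undo op 1 (cut 27): 12 ← 7
So the card at position 24 came from original position 7.

7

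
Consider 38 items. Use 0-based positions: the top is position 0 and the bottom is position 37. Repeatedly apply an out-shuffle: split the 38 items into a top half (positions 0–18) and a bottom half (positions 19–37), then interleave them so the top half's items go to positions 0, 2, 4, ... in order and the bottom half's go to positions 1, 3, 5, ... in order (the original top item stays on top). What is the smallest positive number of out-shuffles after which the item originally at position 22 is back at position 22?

36

Follow position 22 under repeated out-shuffles:
22 → 7 → 14 → 28 → 19 → 1 → 2 → 4 → ... → 22 (length 36)
It first returns after 36 out-shuffles.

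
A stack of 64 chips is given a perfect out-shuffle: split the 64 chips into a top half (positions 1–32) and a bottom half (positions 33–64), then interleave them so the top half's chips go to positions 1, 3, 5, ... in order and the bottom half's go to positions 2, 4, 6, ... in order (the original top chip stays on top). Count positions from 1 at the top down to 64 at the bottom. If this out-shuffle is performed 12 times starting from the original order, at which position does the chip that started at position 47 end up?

Track the chip's position through each out-shuffle:
47 → 30 → 59 → 54 → 44 → 24 → 47 → 30 → 59 → 54 → 44 → 24 → 47

47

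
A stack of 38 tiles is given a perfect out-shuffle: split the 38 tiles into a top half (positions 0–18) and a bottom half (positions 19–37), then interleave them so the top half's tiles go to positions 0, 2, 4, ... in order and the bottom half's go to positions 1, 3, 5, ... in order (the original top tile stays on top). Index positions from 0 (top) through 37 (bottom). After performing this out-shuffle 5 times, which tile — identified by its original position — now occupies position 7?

6

Work backwards from position 7, undoing one out-shuffle at a time:
7 ← 22 ← 11 ← 24 ← 12 ← 6
So the tile now at position 7 started at position 6.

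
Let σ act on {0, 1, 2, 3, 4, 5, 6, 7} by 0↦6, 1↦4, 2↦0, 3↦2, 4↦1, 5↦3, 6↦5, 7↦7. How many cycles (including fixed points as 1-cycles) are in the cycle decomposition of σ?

Cycle decomposition: (0 6 5 3 2) (1 4) (7).
3 cycles.

3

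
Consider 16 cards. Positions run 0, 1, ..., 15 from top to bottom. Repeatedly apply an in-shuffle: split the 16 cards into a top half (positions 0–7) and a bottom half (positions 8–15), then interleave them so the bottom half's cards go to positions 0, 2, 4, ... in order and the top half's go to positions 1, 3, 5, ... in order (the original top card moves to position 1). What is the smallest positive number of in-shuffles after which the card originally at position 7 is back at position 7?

Follow position 7 under repeated in-shuffles:
7 → 15 → 14 → 12 → 8 → 0 → 1 → 3 → 7
It first returns after 8 in-shuffles.

8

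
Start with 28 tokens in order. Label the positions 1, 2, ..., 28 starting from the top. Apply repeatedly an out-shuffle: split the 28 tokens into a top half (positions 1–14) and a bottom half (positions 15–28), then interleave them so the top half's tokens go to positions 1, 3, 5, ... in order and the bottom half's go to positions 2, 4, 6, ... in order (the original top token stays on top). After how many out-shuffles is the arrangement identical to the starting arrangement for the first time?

The out-shuffle permutes the 28 positions with cycle lengths [1, 1, 2, 6, 18].
Every token is home exactly when every cycle has completed a whole number of laps, i.e. after lcm(1, 2, 6, 18) = 18 out-shuffles.

18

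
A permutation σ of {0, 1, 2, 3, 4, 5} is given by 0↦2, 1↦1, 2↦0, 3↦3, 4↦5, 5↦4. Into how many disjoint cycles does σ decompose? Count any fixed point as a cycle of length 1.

Cycle decomposition: (0 2) (1) (3) (4 5).
4 cycles.

4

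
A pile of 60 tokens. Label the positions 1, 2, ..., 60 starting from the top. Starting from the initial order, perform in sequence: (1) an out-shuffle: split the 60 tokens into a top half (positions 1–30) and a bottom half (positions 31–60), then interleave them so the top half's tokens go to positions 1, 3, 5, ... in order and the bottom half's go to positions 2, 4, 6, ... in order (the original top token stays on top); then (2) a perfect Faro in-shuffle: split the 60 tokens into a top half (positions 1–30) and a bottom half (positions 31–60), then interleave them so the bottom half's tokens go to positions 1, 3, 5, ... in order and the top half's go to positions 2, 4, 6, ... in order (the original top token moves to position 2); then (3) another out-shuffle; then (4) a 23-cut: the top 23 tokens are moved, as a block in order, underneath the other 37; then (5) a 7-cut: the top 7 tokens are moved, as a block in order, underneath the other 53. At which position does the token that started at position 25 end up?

44

Track the token from position 25 forward through each operation:
  after op 1 (out-shuffle): 25 → 49
  after op 2 (in-shuffle): 49 → 37
  after op 3 (out-shuffle): 37 → 14
  after op 4 (cut 23): 14 → 51
  after op 5 (cut 7): 51 → 44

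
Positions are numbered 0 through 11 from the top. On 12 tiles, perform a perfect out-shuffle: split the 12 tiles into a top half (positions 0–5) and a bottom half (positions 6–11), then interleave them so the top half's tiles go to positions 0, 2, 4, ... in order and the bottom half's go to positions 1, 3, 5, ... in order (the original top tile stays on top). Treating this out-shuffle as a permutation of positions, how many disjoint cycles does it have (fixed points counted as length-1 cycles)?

3

Trace each unvisited position around until it returns:
(0) (1 2 4 8 5 10 9 7 3 6) (11)
3 cycles in total.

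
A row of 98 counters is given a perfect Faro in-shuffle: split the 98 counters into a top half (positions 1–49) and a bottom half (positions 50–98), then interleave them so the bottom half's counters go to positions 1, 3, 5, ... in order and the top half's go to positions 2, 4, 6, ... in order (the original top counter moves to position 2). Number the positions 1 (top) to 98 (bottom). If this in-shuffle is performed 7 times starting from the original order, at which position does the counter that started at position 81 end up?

72

Track the counter's position through each in-shuffle:
81 → 63 → 27 → 54 → 9 → 18 → 36 → 72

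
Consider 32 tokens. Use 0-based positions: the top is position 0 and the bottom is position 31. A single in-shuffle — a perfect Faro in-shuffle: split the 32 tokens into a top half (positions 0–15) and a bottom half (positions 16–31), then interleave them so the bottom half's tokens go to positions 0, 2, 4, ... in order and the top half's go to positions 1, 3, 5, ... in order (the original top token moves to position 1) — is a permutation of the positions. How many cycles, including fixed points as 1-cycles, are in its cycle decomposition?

Trace each unvisited position around until it returns:
(0 1 3 7 15 31 30 28 24 16) (2 5 11 23 14 29 26 20 8 17) (4 9 19 6 13 27 22 12 25 18) (10 21)
4 cycles in total.

4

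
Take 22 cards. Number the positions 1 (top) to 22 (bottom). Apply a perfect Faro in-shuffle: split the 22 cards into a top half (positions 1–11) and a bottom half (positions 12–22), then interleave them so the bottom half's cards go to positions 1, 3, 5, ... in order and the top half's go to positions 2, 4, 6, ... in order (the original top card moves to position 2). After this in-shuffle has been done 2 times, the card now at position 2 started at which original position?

Work backwards from position 2, undoing one in-shuffle at a time:
2 ← 1 ← 12
So the card now at position 2 started at position 12.

12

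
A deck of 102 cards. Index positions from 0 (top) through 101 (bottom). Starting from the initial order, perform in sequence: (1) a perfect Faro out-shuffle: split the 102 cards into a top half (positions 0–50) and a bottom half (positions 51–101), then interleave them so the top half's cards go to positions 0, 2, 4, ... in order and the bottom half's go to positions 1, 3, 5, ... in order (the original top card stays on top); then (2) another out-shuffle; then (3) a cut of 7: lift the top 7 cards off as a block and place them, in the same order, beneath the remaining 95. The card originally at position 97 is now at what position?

Track the card from position 97 forward through each operation:
  after op 1 (out-shuffle): 97 → 93
  after op 2 (out-shuffle): 93 → 85
  after op 3 (cut 7): 85 → 78

78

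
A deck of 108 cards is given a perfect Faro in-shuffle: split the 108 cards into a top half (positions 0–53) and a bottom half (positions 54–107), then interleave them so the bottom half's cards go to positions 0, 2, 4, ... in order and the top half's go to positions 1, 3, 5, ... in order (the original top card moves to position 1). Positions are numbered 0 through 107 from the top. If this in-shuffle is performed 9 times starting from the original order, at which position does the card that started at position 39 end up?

Track the card's position through each in-shuffle:
39 → 79 → 50 → 101 → 94 → 80 → 52 → 105 → 102 → 96

96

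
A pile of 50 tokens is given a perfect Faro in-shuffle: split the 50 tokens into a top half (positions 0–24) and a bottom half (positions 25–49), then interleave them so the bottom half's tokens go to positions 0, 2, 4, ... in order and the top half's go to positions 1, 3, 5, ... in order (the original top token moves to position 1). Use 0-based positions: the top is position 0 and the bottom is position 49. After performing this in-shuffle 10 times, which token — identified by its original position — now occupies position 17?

29

Work backwards from position 17, undoing one in-shuffle at a time:
17 ← 8 ← 29 ← 14 ← 32 ← 41 ← 20 ← 35 ← 17 ← 8 ← 29
So the token now at position 17 started at position 29.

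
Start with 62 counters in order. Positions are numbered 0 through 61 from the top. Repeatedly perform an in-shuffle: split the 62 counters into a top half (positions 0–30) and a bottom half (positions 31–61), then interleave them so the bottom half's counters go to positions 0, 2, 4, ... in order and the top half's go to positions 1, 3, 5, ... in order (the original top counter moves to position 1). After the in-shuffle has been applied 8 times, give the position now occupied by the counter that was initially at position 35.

17

Track the counter's position through each in-shuffle:
35 → 8 → 17 → 35 → 8 → 17 → 35 → 8 → 17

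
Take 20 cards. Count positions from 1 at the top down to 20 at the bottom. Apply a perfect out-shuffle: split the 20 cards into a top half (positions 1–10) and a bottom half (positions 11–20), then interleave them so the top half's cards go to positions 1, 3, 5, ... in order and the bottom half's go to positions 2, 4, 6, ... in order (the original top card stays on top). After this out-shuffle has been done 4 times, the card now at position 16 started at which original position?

15

Work backwards from position 16, undoing one out-shuffle at a time:
16 ← 18 ← 19 ← 10 ← 15
So the card now at position 16 started at position 15.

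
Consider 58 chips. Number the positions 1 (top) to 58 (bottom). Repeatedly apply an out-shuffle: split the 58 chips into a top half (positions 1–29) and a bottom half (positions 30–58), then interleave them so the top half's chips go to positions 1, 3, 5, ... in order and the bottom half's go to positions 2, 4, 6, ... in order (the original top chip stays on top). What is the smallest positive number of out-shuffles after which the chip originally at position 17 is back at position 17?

18

Follow position 17 under repeated out-shuffles:
17 → 33 → 8 → 15 → 29 → 57 → 56 → 54 → 50 → 42 → 26 → 51 → 44 → 30 → 2 → 3 → 5 → 9 → 17
It first returns after 18 out-shuffles.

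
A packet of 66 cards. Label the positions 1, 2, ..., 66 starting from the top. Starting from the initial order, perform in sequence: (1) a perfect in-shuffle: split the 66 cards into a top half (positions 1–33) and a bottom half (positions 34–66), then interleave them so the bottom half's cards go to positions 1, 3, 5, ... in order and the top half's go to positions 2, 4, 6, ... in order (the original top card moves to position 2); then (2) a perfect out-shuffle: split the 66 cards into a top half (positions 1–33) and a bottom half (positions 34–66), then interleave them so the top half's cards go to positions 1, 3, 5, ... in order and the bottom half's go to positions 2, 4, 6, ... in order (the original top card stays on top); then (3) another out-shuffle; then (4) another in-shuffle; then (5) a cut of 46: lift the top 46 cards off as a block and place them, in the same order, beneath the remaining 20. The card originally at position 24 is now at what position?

Track the card from position 24 forward through each operation:
  after op 1 (in-shuffle): 24 → 48
  after op 2 (out-shuffle): 48 → 30
  after op 3 (out-shuffle): 30 → 59
  after op 4 (in-shuffle): 59 → 51
  after op 5 (cut 46): 51 → 5

5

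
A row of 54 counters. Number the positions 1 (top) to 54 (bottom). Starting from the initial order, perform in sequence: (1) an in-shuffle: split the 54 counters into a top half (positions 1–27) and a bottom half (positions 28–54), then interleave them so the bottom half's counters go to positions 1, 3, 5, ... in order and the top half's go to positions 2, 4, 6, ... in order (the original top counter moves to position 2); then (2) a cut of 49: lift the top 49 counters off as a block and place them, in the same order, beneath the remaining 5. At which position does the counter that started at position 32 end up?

14

Track the counter from position 32 forward through each operation:
  after op 1 (in-shuffle): 32 → 9
  after op 2 (cut 49): 9 → 14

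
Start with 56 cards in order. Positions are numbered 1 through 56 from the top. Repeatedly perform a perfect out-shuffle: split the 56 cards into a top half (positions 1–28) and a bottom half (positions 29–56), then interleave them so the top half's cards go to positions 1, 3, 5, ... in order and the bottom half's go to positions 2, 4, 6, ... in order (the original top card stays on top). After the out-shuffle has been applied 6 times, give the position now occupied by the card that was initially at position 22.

25

Track the card's position through each out-shuffle:
22 → 43 → 30 → 4 → 7 → 13 → 25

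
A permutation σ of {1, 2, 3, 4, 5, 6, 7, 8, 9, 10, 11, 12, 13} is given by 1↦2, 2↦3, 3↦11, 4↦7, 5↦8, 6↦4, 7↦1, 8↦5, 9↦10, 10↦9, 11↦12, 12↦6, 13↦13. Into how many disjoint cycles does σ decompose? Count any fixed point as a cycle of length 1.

4

Cycle decomposition: (1 2 3 11 12 6 4 7) (5 8) (9 10) (13).
4 cycles.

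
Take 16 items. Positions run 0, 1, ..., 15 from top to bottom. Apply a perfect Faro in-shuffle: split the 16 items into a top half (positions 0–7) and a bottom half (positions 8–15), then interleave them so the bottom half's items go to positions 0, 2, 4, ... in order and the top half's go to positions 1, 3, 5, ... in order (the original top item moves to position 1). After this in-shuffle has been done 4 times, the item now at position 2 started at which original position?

Work backwards from position 2, undoing one in-shuffle at a time:
2 ← 9 ← 4 ← 10 ← 13
So the item now at position 2 started at position 13.

13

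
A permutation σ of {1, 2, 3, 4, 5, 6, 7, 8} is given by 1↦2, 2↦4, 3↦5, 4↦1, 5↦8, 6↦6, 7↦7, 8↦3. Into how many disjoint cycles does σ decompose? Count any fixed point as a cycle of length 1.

4

Cycle decomposition: (1 2 4) (3 5 8) (6) (7).
4 cycles.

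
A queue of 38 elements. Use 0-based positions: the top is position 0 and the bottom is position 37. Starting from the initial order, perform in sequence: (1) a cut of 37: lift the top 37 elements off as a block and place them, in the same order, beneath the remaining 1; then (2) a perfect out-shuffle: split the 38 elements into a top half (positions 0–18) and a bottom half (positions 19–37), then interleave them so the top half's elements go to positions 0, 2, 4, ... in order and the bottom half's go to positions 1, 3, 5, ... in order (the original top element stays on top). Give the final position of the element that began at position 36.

37

Track the element from position 36 forward through each operation:
  after op 1 (cut 37): 36 → 37
  after op 2 (out-shuffle): 37 → 37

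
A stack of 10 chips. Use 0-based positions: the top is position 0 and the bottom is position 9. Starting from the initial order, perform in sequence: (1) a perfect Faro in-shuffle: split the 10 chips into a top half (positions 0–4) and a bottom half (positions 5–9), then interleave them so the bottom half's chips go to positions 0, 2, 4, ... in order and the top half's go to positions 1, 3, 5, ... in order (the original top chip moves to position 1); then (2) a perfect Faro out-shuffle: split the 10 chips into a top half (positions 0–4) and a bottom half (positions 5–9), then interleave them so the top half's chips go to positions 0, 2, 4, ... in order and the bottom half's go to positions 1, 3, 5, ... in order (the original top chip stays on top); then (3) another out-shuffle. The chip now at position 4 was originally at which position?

0

Undo the operations in reverse order, starting from position 4:
  undo op 3 (out-shuffle, from top half): 4 ← 2
  undo op 2 (out-shuffle, from top half): 2 ← 1
  undo op 1 (in-shuffle, from top half): 1 ← 0
So the chip at position 4 came from original position 0.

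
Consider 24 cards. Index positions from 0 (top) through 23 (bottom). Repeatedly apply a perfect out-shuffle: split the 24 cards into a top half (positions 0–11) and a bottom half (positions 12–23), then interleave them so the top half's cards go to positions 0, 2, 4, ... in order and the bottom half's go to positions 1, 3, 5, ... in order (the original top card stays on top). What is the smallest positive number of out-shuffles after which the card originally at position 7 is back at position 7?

11

Follow position 7 under repeated out-shuffles:
7 → 14 → 5 → 10 → 20 → 17 → 11 → 22 → 21 → 19 → 15 → 7
It first returns after 11 out-shuffles.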